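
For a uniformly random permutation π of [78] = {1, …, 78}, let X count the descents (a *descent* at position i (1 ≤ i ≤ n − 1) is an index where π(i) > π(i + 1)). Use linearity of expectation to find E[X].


Write X = Σ X_I over i = 1, …, 77, with X_I the indicator of one descent.
There are 77 indicators.
For each fixed i, the pair (π(i), π(i+1)) is a uniformly random ordered pair of distinct values from {1, …, 78}; by symmetry P[π(i) > π(i+1)] = 1/2.
By linearity: E[X] = 77 · (1/2) = (78 − 1) · (1/2) = 77/2 ≈ 38.500000.

E[X] = 77/2 = 38.500000.


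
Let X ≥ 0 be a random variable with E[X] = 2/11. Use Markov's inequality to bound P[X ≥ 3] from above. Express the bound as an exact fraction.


μ = E[X] = 2/11, a = 3.
Markov: P[X ≥ 3] ≤ μ/a = (2/11)/3 = 2/33.
Numerically: ≈ 0.06061.
(Since a = 3 > μ = 0.18182, the bound 2/33 is < 1 and informative.)

P[X ≥ 3] ≤ 2/33 ≈ 0.06061.


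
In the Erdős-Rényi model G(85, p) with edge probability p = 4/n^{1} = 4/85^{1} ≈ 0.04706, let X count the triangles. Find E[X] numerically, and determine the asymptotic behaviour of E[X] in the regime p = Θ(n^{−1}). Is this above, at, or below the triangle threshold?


Number of potential triangles: C(85, 3) = 98770.
Each occurs with probability p³ ≈ (0.04706)³ ≈ 1.042133e-04.
By linearity: E[X] = C(85, 3)·p³ ≈ 98770 · 1.042133e-04 ≈ 10.2931.
Here α = 1, so p = 4/n is exactly at the triangle threshold p ~ 1/n. Asymptotically E[X] → c³/6 = 4³/6 = 32/3 ≈ 10.6667, a bounded constant. In this regime the triangle count is asymptotically Poisson(c³/6).

E[X] ≈ 10.2931; in regime p = Θ(1/n^{1}) E[X] stays bounded (at the triangle threshold p ~ 1/n).


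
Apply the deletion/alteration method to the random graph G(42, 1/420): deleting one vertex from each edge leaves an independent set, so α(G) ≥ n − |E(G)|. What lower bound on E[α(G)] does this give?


E[|E(G)|] = C(42, 2)·p = 861 · (1/420) = 41/20.
E[α(G)] ≥ n − E[|E(G)|] = 42 − 41/20 = 799/20.
Numerically: ≈ 39.950.
(This is only a lower bound; the true E[α(G)] may be larger.)

E[α(G)] ≥ 799/20 ≈ 39.950.


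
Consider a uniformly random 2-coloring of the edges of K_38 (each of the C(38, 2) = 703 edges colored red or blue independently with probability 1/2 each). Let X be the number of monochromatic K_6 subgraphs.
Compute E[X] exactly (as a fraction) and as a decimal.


Let X = Σ_S X_S over the C(38, 6) = 2760681 subsets S of size 6, where X_S = 1 if the K_6 on S is monochromatic.
For a fixed S, the K_6 on S has C(6, 2) = 15 edges. P[all 15 edges red] = (1/2)^15, and likewise for blue, so P[monochromatic] = 2·(1/2)^15 = 2^{1 − 15} = 1/16384.
By linearity: E[X] = C(38, 6) · 2^{1 − 15} = 2760681 · 1/16384 = 2760681/16384.
Numerically: E[X] ≈ 168.499.

E[X] = C(38,6)·2^(1−C(6,2)) = 2760681/16384 ≈ 168.499.


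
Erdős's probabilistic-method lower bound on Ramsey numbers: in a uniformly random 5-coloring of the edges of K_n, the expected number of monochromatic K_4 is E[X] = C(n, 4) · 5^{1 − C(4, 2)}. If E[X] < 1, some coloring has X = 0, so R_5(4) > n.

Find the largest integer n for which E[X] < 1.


We need C(n, 4) · 5^{1 − 6} < 1, i.e. C(n, 4) < 5^{6 − 1} = 3125.
Check values of n near the boundary:
  n = 16: C(16, 4) = 1820; 1820 < 3125? YES
  n = 17: C(17, 4) = 2380; 2380 < 3125? YES
  n = 18: C(18, 4) = 3060; 3060 < 3125? YES
  n = 19: C(19, 4) = 3876; 3876 < 3125? NO
  n = 20: C(20, 4) = 4845; 4845 < 3125? NO
  n = 21: C(21, 4) = 5985; 5985 < 3125? NO
The largest n with C(n, 4) < 3125 is n = 18 (where E[X] = 612/625 ≈ 0.979). Hence R_5(4) > 18, i.e. R_5(4) ≥ 19.

Largest n = 18; hence R_5(4) > 18.


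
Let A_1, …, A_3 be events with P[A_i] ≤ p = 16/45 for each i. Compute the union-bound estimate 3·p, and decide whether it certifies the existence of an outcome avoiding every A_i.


Union bound: P[∪_{i=1}^{3} A_i] ≤ Σ_i P[A_i] ≤ 3·p = 3·(16/45) = 16/15.
Numerically: 16/15 ≈ 1.066667.
Is 16/15 < 1? NO.
Since the bound 16/15 is ≥ 1, the union bound is uninformative here; it does NOT by itself certify existence.

3·p = 16/15 ≈ 1.066667; existence NOT certified by the union bound.


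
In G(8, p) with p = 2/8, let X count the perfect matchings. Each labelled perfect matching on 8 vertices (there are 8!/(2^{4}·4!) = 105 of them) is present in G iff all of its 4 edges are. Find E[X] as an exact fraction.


K_8 has 8!/(2^{4}·4!) = 105 labelled perfect matchings.
For each such perfect matching H, let X_H = 1 if all 4 edges of H are present in G. Then P[X_H = 1] = p^{4} = (1/4)^{4} = 1/256.
By linearity: E[X] = Σ_H E[X_H] = 105 · p^{4} = 105 · 1/256 = 105/256.
Numerically: E[X] ≈ 0.41.

E[X] = 105 · (1/4)^{4} = 105/256 ≈ 0.41.


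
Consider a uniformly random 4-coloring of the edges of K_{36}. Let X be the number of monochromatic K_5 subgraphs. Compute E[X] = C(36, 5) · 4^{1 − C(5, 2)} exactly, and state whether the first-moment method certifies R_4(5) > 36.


E[X] = C(36, 5) · 4^{1 − 10} = 376992 · 4^{−9} = 376992/262144.
As a reduced fraction: E[X] = 11781/8192 ≈ 1.4381104.
Is E[X] < 1? NO.
Since E[X] ≥ 1, the first-moment bound is inconclusive at n = 36; it does NOT by itself certify R_4(5) > 36.

E[X] = 11781/8192 ≈ 1.4381104; E[X] ≥ 1; first-moment method inconclusive here.


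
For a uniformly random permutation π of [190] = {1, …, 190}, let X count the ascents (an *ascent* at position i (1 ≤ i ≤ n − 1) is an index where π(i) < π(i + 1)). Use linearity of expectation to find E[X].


Write X = Σ X_I over i = 1, …, 189, with X_I the indicator of one ascent.
There are 189 indicators.
For each fixed i, the pair (π(i), π(i+1)) is a uniformly random ordered pair of distinct values from {1, …, 190}; by symmetry P[π(i) < π(i+1)] = 1/2.
By linearity: E[X] = 189 · (1/2) = (190 − 1) · (1/2) = 189/2 ≈ 94.5000.

E[X] = 189/2 = 94.5000.


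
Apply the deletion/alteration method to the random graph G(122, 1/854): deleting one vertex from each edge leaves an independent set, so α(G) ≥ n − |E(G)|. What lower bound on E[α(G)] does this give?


E[|E(G)|] = C(122, 2)·p = 7381 · (1/854) = 121/14.
E[α(G)] ≥ n − E[|E(G)|] = 122 − 121/14 = 1587/14.
Numerically: ≈ 113.357143.
(This is only a lower bound; the true E[α(G)] may be larger.)

E[α(G)] ≥ 1587/14 ≈ 113.357143.


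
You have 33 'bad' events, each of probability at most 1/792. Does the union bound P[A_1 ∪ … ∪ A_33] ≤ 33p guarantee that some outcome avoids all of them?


Union bound: P[∪_{i=1}^{33} A_i] ≤ Σ_i P[A_i] ≤ 33·p = 33·(1/792) = 1/24.
Numerically: 1/24 ≈ 0.0416667.
Is 1/24 < 1? YES.
Since P[∪ A_i] ≤ 1/24 < 1, the complement has P[∩ A_i^c] ≥ 1 − 1/24 = 23/24 > 0, so some outcome avoids every A_i.

33·p = 1/24 ≈ 0.0416667; existence CERTIFIED by the union bound.


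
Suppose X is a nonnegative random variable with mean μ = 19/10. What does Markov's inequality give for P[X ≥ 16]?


μ = E[X] = 19/10, a = 16.
Markov: P[X ≥ 16] ≤ μ/a = (19/10)/16 = 19/160.
Numerically: ≈ 0.1187.
(Since a = 16 > μ = 1.9000, the bound 19/160 is < 1 and informative.)

P[X ≥ 16] ≤ 19/160 ≈ 0.1187.


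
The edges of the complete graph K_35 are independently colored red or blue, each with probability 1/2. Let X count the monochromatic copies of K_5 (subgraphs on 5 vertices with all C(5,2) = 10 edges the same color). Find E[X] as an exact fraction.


Let X = Σ_S X_S over the C(35, 5) = 324632 subsets S of size 5, where X_S = 1 if the K_5 on S is monochromatic.
For a fixed S, the K_5 on S has C(5, 2) = 10 edges. P[all 10 edges red] = (1/2)^10, and likewise for blue, so P[monochromatic] = 2·(1/2)^10 = 2^{1 − 10} = 1/512.
By linearity: E[X] = C(35, 5) · 2^{1 − 10} = 324632 · 1/512 = 40579/64.
Numerically: E[X] ≈ 634.046875.

E[X] = C(35,5)·2^(1−C(5,2)) = 40579/64 ≈ 634.046875.


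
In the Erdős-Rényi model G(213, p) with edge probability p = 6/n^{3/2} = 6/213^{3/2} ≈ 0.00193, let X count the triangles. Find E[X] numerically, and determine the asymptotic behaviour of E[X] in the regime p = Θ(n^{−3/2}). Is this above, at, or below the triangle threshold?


Number of potential triangles: C(213, 3) = 1587986.
Each occurs with probability p³ ≈ (0.00193)³ ≈ 7.19028e-09.
By linearity: E[X] = C(213, 3)·p³ ≈ 1587986 · 7.19028e-09 ≈ 0.011.
Since α = 3/2 > 1, p = c/n^{3/2} = o(1/n) is below the triangle threshold p ~ 1/n. Asymptotically E[X] ~ (c³/6)·n^{3(1−α)} = (6³/6)·n^{-1.5} → 0, so by Markov's inequality G has no triangles w.h.p.

E[X] ≈ 0.011; in regime p = Θ(1/n^{3/2}) E[X] tends to 0 (below the triangle threshold p ~ 1/n).


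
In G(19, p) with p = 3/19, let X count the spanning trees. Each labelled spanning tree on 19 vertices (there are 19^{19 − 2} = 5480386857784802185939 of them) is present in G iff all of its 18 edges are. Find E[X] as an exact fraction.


K_19 has 19^{19 − 2} = 5480386857784802185939 labelled spanning trees.
For each such spanning tree H, let X_H = 1 if all 18 edges of H are present in G. Then P[X_H = 1] = p^{18} = (3/19)^{18} = 387420489/104127350297911241532841.
By linearity of expectation: E[X] = Σ_H E[X_H] = 5480386857784802185939 · p^{18} = 5480386857784802185939 · 387420489/104127350297911241532841 = 387420489/19.
Numerically: E[X] ≈ 2.0391e+07.

E[X] = 5480386857784802185939 · (3/19)^{18} = 387420489/19 ≈ 2.0391e+07.


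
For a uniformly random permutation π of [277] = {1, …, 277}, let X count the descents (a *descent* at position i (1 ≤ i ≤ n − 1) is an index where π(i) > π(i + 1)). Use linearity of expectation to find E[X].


Write X = Σ X_I over i = 1, …, 276, with X_I the indicator of one descent.
There are 276 indicators.
For each fixed i, the pair (π(i), π(i+1)) is a uniformly random ordered pair of distinct values from {1, …, 277}; by symmetry P[π(i) > π(i+1)] = 1/2.
By linearity: E[X] = 276 · (1/2) = (277 − 1) · (1/2) = 138 ≈ 138.000000.

E[X] = 138 = 138.000000.


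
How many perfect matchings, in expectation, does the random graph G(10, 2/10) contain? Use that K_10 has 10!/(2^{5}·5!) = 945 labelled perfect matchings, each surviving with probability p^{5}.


K_10 has 10!/(2^{5}·5!) = 945 labelled perfect matchings.
For each such perfect matching H, let X_H = 1 if all 5 edges of H are present in G. Then P[X_H = 1] = p^{5} = (1/5)^{5} = 1/3125.
By linearity: E[X] = Σ_H E[X_H] = 945 · p^{5} = 945 · 1/3125 = 189/625.
Numerically: E[X] ≈ 0.302.

E[X] = 945 · (1/5)^{5} = 189/625 ≈ 0.302.


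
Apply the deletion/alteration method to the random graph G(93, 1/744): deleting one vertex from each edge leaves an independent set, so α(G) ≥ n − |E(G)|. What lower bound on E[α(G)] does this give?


E[|E(G)|] = C(93, 2)·p = 4278 · (1/744) = 23/4.
E[α(G)] ≥ n − E[|E(G)|] = 93 − 23/4 = 349/4.
Numerically: ≈ 87.2500.
(This is only a lower bound; the true E[α(G)] may be larger.)

E[α(G)] ≥ 349/4 ≈ 87.2500.


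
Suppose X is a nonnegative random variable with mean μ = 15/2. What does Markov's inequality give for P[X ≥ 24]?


μ = E[X] = 15/2, a = 24.
Markov: P[X ≥ 24] ≤ μ/a = (15/2)/24 = 5/16.
Numerically: ≈ 0.31250.
(Since a = 24 > μ = 7.50000, the bound 5/16 is < 1 and informative.)

P[X ≥ 24] ≤ 5/16 ≈ 0.31250.


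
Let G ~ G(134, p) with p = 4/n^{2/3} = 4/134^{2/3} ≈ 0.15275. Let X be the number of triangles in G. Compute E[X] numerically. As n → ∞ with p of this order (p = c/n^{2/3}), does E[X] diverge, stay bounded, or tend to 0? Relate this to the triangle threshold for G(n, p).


Number of potential triangles: C(134, 3) = 392084.
Each occurs with probability p³ ≈ (0.15275)³ ≈ 3.5642682e-03.
By linearity: E[X] = C(134, 3)·p³ ≈ 392084 · 3.5642682e-03 ≈ 1397.49254.
Since α = 2/3 < 1, p = c/n^{2/3} ≫ 1/n is above the triangle threshold p ~ 1/n. Asymptotically E[X] ~ (c³/6)·n^{3(1−α)} = (4³/6)·n^{1} → ∞; triangles are abundant w.h.p.

E[X] ≈ 1397.49254; in regime p = Θ(1/n^{2/3}) E[X] diverges (above the triangle threshold p ~ 1/n).


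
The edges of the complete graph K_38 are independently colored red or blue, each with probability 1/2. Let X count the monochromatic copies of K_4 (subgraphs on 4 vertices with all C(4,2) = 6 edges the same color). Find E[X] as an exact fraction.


Let X = Σ_S X_S over the C(38, 4) = 73815 subsets S of size 4, where X_S = 1 if the K_4 on S is monochromatic.
For a fixed S, the K_4 on S has C(4, 2) = 6 edges. P[all 6 edges red] = (1/2)^6, and likewise for blue, so P[monochromatic] = 2·(1/2)^6 = 2^{1 − 6} = 1/32.
By linearity: E[X] = C(38, 4) · 2^{1 − 6} = 73815 · 1/32 = 73815/32.
Numerically: E[X] ≈ 2306.719.

E[X] = C(38,4)·2^(1−C(4,2)) = 73815/32 ≈ 2306.719.


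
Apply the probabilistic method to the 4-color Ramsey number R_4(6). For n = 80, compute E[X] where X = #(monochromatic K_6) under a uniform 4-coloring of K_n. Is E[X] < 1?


E[X] = C(80, 6) · 4^{1 − 15} = 300500200 · 4^{−14} = 300500200/268435456.
As a reduced fraction: E[X] = 37562525/33554432 ≈ 1.1194505.
Is E[X] < 1? NO.
Since E[X] ≥ 1, the first-moment bound is inconclusive at n = 80; it does NOT by itself certify R_4(6) > 80.

E[X] = 37562525/33554432 ≈ 1.1194505; E[X] ≥ 1; first-moment method inconclusive here.


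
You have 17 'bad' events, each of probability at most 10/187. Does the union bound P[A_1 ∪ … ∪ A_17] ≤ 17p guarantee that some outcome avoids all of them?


Union bound: P[∪_{i=1}^{17} A_i] ≤ Σ_i P[A_i] ≤ 17·p = 17·(10/187) = 10/11.
Numerically: 10/11 ≈ 0.909091.
Is 10/11 < 1? YES.
Since P[∪ A_i] ≤ 10/11 < 1, the complement has P[∩ A_i^c] ≥ 1 − 10/11 = 1/11 > 0, so some outcome avoids every A_i.

17·p = 10/11 ≈ 0.909091; existence CERTIFIED by the union bound.


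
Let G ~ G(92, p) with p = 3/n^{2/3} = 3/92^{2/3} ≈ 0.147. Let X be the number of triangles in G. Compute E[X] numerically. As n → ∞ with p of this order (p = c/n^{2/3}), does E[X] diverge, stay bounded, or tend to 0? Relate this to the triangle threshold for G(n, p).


Number of potential triangles: C(92, 3) = 125580.
Each occurs with probability p³ ≈ (0.147)³ ≈ 3.18998e-03.
By linearity: E[X] = C(92, 3)·p³ ≈ 125580 · 3.18998e-03 ≈ 400.598.
Since α = 2/3 < 1, p = c/n^{2/3} ≫ 1/n is above the triangle threshold p ~ 1/n. Asymptotically E[X] ~ (c³/6)·n^{3(1−α)} = (3³/6)·n^{1} → ∞; triangles are abundant w.h.p.

E[X] ≈ 400.598; in regime p = Θ(1/n^{2/3}) E[X] diverges (above the triangle threshold p ~ 1/n).


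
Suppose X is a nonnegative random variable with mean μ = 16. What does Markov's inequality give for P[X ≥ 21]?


μ = E[X] = 16, a = 21.
Markov: P[X ≥ 21] ≤ μ/a = (16)/21 = 16/21.
Numerically: ≈ 0.7619.
(Since a = 21 > μ = 16.0000, the bound 16/21 is < 1 and informative.)

P[X ≥ 21] ≤ 16/21 ≈ 0.7619.


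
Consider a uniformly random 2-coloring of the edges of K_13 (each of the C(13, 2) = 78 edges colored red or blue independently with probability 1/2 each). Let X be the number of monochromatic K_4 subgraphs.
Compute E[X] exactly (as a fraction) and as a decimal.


Let X = Σ_S X_S over the C(13, 4) = 715 subsets S of size 4, where X_S = 1 if the K_4 on S is monochromatic.
For a fixed S, the K_4 on S has C(4, 2) = 6 edges. P[all 6 edges red] = (1/2)^6, and likewise for blue, so P[monochromatic] = 2·(1/2)^6 = 2^{1 − 6} = 1/32.
By linearity of expectation: E[X] = C(13, 4) · 2^{1 − 6} = 715 · 1/32 = 715/32.
Numerically: E[X] ≈ 22.344.

E[X] = C(13,4)·2^(1−C(4,2)) = 715/32 ≈ 22.344.


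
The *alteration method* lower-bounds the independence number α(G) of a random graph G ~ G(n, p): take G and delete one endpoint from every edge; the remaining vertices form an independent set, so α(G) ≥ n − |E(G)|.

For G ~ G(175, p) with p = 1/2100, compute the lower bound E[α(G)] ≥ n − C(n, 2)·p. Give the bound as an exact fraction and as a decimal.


E[|E(G)|] = C(175, 2)·p = 15225 · (1/2100) = 29/4.
E[α(G)] ≥ n − E[|E(G)|] = 175 − 29/4 = 671/4.
Numerically: ≈ 167.750000.
(This is only a lower bound; the true E[α(G)] may be larger.)

E[α(G)] ≥ 671/4 ≈ 167.750000.


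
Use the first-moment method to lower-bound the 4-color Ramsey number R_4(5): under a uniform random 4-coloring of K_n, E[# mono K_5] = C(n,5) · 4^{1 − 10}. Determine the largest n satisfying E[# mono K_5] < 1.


We need C(n, 5) · 4^{1 − 10} < 1, i.e. C(n, 5) < 4^{10 − 1} = 262144.
Check values of n near the boundary:
  n = 31: C(31, 5) = 169911; 169911 < 262144? YES
  n = 32: C(32, 5) = 201376; 201376 < 262144? YES
  n = 33: C(33, 5) = 237336; 237336 < 262144? YES
  n = 34: C(34, 5) = 278256; 278256 < 262144? NO
  n = 35: C(35, 5) = 324632; 324632 < 262144? NO
  n = 36: C(36, 5) = 376992; 376992 < 262144? NO
The largest n with C(n, 5) < 262144 is n = 33 (where E[X] = 29667/32768 ≈ 0.9054). Hence R_4(5) > 33, i.e. R_4(5) ≥ 34.

Largest n = 33; hence R_4(5) > 33.


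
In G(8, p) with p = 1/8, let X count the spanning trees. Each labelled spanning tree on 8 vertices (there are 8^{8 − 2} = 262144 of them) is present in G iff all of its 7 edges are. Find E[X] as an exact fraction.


K_8 has 8^{8 − 2} = 262144 labelled spanning trees.
For each such spanning tree H, let X_H = 1 if all 7 edges of H are present in G. Then P[X_H = 1] = p^{7} = (1/8)^{7} = 1/2097152.
By linearity: E[X] = Σ_H E[X_H] = 262144 · p^{7} = 262144 · 1/2097152 = 1/8.
Numerically: E[X] ≈ 0.125.

E[X] = 262144 · (1/8)^{7} = 1/8 ≈ 0.125.


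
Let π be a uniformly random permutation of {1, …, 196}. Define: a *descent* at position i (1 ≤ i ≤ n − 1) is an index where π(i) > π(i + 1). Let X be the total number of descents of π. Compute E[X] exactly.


Write X = Σ X_I over i = 1, …, 195, with X_I the indicator of one descent.
There are 195 indicators.
For each fixed i, the pair (π(i), π(i+1)) is a uniformly random ordered pair of distinct values from {1, …, 196}; by symmetry P[π(i) > π(i+1)] = 1/2.
By linearity: E[X] = 195 · (1/2) = (196 − 1) · (1/2) = 195/2 ≈ 97.500.

E[X] = 195/2 = 97.500.


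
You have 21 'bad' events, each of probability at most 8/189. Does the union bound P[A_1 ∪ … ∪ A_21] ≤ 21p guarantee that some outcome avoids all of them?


Union bound: P[∪_{i=1}^{21} A_i] ≤ Σ_i P[A_i] ≤ 21·p = 21·(8/189) = 8/9.
Numerically: 8/9 ≈ 0.8888889.
Is 8/9 < 1? YES.
Since P[∪ A_i] ≤ 8/9 < 1, the complement has P[∩ A_i^c] ≥ 1 − 8/9 = 1/9 > 0, so some outcome avoids every A_i.

21·p = 8/9 ≈ 0.8888889; existence CERTIFIED by the union bound.


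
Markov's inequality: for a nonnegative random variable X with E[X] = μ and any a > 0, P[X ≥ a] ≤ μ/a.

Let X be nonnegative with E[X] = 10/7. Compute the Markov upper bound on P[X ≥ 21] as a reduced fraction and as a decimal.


μ = E[X] = 10/7, a = 21.
Markov: P[X ≥ 21] ≤ μ/a = (10/7)/21 = 10/147.
Numerically: ≈ 0.06803.
(Since a = 21 > μ = 1.42857, the bound 10/147 is < 1 and informative.)

P[X ≥ 21] ≤ 10/147 ≈ 0.06803.


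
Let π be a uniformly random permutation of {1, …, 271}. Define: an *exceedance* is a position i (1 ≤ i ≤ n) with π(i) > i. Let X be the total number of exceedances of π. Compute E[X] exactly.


Write X = Σ_{i=1}^{271} X_i, where X_i = 1_{π(i) > i}.
For each fixed i, π(i) is uniform over {1, …, 271} (marginal of a uniform permutation), so P[π(i) > i] = (n − i)/n. Summing: Σ_{i=1}^{271} (n − i)/n = (0 + 1 + … + 270)/271 = 271(271 − 1)/(2·271) = (271 − 1)/2.
Hence E[X] = Σ_{i=1}^{271} (271 − i)/271 = 135 ≈ 135.000.

E[X] = 135 = 135.000.


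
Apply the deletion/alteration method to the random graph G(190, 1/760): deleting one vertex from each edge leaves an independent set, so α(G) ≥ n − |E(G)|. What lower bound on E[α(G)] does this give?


E[|E(G)|] = C(190, 2)·p = 17955 · (1/760) = 189/8.
E[α(G)] ≥ n − E[|E(G)|] = 190 − 189/8 = 1331/8.
Numerically: ≈ 166.37500.
(This is only a lower bound; the true E[α(G)] may be larger.)

E[α(G)] ≥ 1331/8 ≈ 166.37500.


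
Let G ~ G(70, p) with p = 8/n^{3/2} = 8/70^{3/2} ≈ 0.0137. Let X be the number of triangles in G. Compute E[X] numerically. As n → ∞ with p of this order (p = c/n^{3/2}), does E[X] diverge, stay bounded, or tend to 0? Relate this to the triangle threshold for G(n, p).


Number of potential triangles: C(70, 3) = 54740.
Each occurs with probability p³ ≈ (0.0137)³ ≈ 2.54876e-06.
By linearity: E[X] = C(70, 3)·p³ ≈ 54740 · 2.54876e-06 ≈ 0.140.
Since α = 3/2 > 1, p = c/n^{3/2} = o(1/n) is below the triangle threshold p ~ 1/n. Asymptotically E[X] ~ (c³/6)·n^{3(1−α)} = (8³/6)·n^{-1.5} → 0, so by Markov's inequality G has no triangles w.h.p.

E[X] ≈ 0.140; in regime p = Θ(1/n^{3/2}) E[X] tends to 0 (below the triangle threshold p ~ 1/n).


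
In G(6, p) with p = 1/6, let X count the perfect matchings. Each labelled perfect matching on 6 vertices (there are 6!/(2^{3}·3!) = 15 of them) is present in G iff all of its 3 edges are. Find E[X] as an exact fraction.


K_6 has 6!/(2^{3}·3!) = 15 labelled perfect matchings.
For each such perfect matching H, let X_H = 1 if all 3 edges of H are present in G. Then P[X_H = 1] = p^{3} = (1/6)^{3} = 1/216.
Summing the indicators: E[X] = Σ_H E[X_H] = 15 · p^{3} = 15 · 1/216 = 5/72.
Numerically: E[X] ≈ 0.06944.

E[X] = 15 · (1/6)^{3} = 5/72 ≈ 0.06944.


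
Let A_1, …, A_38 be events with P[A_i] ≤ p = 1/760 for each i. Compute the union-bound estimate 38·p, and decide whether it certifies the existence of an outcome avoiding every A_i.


Union bound: P[∪_{i=1}^{38} A_i] ≤ Σ_i P[A_i] ≤ 38·p = 38·(1/760) = 1/20.
Numerically: 1/20 ≈ 0.0500.
Is 1/20 < 1? YES.
Since P[∪ A_i] ≤ 1/20 < 1, the complement has P[∩ A_i^c] ≥ 1 − 1/20 = 19/20 > 0, so some outcome avoids every A_i.

38·p = 1/20 ≈ 0.0500; existence CERTIFIED by the union bound.


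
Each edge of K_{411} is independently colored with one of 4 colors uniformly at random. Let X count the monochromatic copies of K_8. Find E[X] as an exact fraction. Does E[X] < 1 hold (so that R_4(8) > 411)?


E[X] = C(411, 8) · 4^{1 − 28} = 18855821462126715 · 4^{−27} = 18855821462126715/18014398509481984.
As a reduced fraction: E[X] = 18855821462126715/18014398509481984 ≈ 1.0467084.
Is E[X] < 1? NO.
Since E[X] ≥ 1, the first-moment bound is inconclusive at n = 411; it does NOT by itself certify R_4(8) > 411.

E[X] = 18855821462126715/18014398509481984 ≈ 1.0467084; E[X] ≥ 1; first-moment method inconclusive here.


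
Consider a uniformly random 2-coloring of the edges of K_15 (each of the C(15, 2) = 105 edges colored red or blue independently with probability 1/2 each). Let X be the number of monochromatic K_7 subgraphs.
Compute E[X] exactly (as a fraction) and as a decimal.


Let X = Σ_S X_S over the C(15, 7) = 6435 subsets S of size 7, where X_S = 1 if the K_7 on S is monochromatic.
For a fixed S, the K_7 on S has C(7, 2) = 21 edges. P[all 21 edges red] = (1/2)^21, and likewise for blue, so P[monochromatic] = 2·(1/2)^21 = 2^{1 − 21} = 1/1048576.
By linearity: E[X] = C(15, 7) · 2^{1 − 21} = 6435 · 1/1048576 = 6435/1048576.
Numerically: E[X] ≈ 0.006137.

E[X] = C(15,7)·2^(1−C(7,2)) = 6435/1048576 ≈ 0.006137.


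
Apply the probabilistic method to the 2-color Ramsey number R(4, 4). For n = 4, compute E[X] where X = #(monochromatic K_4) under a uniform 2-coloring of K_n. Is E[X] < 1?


E[X] = C(4, 4) · 2^{1 − 6} = 1 · 2^{−5} = 1/32.
As a reduced fraction: E[X] = 1/32 ≈ 0.03125.
Is E[X] < 1? YES.
Since E[X] < 1, there exists a 2-coloring of K_{4} with no monochromatic K_4; hence R(4, 4) > 4.

E[X] = 1/32 ≈ 0.03125; E[X] < 1, so R(4, 4) > 4.


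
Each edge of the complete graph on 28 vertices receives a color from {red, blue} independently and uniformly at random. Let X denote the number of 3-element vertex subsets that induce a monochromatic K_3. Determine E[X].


Let X = Σ_S X_S over the C(28, 3) = 3276 subsets S of size 3, where X_S = 1 if the K_3 on S is monochromatic.
For a fixed S, the K_3 on S has C(3, 2) = 3 edges. P[all 3 edges red] = (1/2)^3, and likewise for blue, so P[monochromatic] = 2·(1/2)^3 = 2^{1 − 3} = 1/4.
Summing: E[X] = C(28, 3) · 2^{1 − 3} = 3276 · 1/4 = 819.
Numerically: E[X] ≈ 819.000.

E[X] = C(28,3)·2^(1−C(3,2)) = 819 ≈ 819.000.


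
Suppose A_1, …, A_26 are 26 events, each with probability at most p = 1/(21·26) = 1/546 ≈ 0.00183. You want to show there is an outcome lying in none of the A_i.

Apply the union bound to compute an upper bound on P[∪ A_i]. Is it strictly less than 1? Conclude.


Union bound: P[∪_{i=1}^{26} A_i] ≤ Σ_i P[A_i] ≤ 26·p = 26·(1/546) = 1/21.
Numerically: 1/21 ≈ 0.04762.
Is 1/21 < 1? YES.
Since P[∪ A_i] ≤ 1/21 < 1, the complement has P[∩ A_i^c] ≥ 1 − 1/21 = 20/21 > 0, so some outcome avoids every A_i.

26·p = 1/21 ≈ 0.04762; existence CERTIFIED by the union bound.


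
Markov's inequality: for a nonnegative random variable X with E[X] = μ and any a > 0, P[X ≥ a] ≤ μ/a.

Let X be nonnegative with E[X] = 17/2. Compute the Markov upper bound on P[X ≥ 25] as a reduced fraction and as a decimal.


μ = E[X] = 17/2, a = 25.
Markov: P[X ≥ 25] ≤ μ/a = (17/2)/25 = 17/50.
Numerically: ≈ 0.34000.
(Since a = 25 > μ = 8.50000, the bound 17/50 is < 1 and informative.)

P[X ≥ 25] ≤ 17/50 ≈ 0.34000.


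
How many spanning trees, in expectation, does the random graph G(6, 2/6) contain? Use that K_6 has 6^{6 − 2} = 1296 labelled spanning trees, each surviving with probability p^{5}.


K_6 has 6^{6 − 2} = 1296 labelled spanning trees.
For each such spanning tree H, let X_H = 1 if all 5 edges of H are present in G. Then P[X_H = 1] = p^{5} = (1/3)^{5} = 1/243.
By linearity: E[X] = Σ_H E[X_H] = 1296 · p^{5} = 1296 · 1/243 = 16/3.
Numerically: E[X] ≈ 5.3333.

E[X] = 1296 · (1/3)^{5} = 16/3 ≈ 5.3333.


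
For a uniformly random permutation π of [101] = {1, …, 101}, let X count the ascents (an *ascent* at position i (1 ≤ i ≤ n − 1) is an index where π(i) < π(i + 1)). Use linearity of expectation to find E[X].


Write X = Σ X_I over i = 1, …, 100, with X_I the indicator of one ascent.
There are 100 indicators.
For each fixed i, the pair (π(i), π(i+1)) is a uniformly random ordered pair of distinct values from {1, …, 101}; by symmetry P[π(i) < π(i+1)] = 1/2.
By linearity: E[X] = 100 · (1/2) = (101 − 1) · (1/2) = 50 ≈ 50.000000.

E[X] = 50 = 50.000000.


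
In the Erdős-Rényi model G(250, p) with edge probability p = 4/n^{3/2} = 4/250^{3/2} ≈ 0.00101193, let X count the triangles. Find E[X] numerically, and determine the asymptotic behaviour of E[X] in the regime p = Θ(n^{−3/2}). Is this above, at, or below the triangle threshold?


Number of potential triangles: C(250, 3) = 2573000.
Each occurs with probability p³ ≈ (0.00101193)³ ≈ 1.03621514e-09.
By linearity: E[X] = C(250, 3)·p³ ≈ 2573000 · 1.03621514e-09 ≈ 0.002666.
Since α = 3/2 > 1, p = c/n^{3/2} = o(1/n) is below the triangle threshold p ~ 1/n. Asymptotically E[X] ~ (c³/6)·n^{3(1−α)} = (4³/6)·n^{-1.5} → 0, so by Markov's inequality G has no triangles w.h.p.

E[X] ≈ 0.002666; in regime p = Θ(1/n^{3/2}) E[X] tends to 0 (below the triangle threshold p ~ 1/n).


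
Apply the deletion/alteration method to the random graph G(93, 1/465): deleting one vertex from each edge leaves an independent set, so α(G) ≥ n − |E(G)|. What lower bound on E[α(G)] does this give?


E[|E(G)|] = C(93, 2)·p = 4278 · (1/465) = 46/5.
E[α(G)] ≥ n − E[|E(G)|] = 93 − 46/5 = 419/5.
Numerically: ≈ 83.800.
(This is only a lower bound; the true E[α(G)] may be larger.)

E[α(G)] ≥ 419/5 ≈ 83.800.


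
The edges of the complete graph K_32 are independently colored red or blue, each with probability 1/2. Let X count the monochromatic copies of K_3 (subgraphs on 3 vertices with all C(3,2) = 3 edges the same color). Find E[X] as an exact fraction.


Let X = Σ_S X_S over the C(32, 3) = 4960 subsets S of size 3, where X_S = 1 if the K_3 on S is monochromatic.
For a fixed S, the K_3 on S has C(3, 2) = 3 edges. P[all 3 edges red] = (1/2)^3, and likewise for blue, so P[monochromatic] = 2·(1/2)^3 = 2^{1 − 3} = 1/4.
By linearity: E[X] = C(32, 3) · 2^{1 − 3} = 4960 · 1/4 = 1240.
Numerically: E[X] ≈ 1240.00000.

E[X] = C(32,3)·2^(1−C(3,2)) = 1240 ≈ 1240.00000.


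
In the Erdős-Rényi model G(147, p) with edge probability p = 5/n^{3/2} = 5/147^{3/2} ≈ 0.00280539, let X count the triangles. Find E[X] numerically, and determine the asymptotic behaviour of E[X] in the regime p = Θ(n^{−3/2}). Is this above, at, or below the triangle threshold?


Number of potential triangles: C(147, 3) = 518665.
Each occurs with probability p³ ≈ (0.00280539)³ ≈ 2.20791325e-08.
By linearity: E[X] = C(147, 3)·p³ ≈ 518665 · 2.20791325e-08 ≈ 0.011452.
Since α = 3/2 > 1, p = c/n^{3/2} = o(1/n) is below the triangle threshold p ~ 1/n. Asymptotically E[X] ~ (c³/6)·n^{3(1−α)} = (5³/6)·n^{-1.5} → 0, so by Markov's inequality G has no triangles w.h.p.

E[X] ≈ 0.011452; in regime p = Θ(1/n^{3/2}) E[X] tends to 0 (below the triangle threshold p ~ 1/n).


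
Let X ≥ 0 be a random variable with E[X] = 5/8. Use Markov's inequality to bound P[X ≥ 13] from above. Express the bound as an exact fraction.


μ = E[X] = 5/8, a = 13.
Markov: P[X ≥ 13] ≤ μ/a = (5/8)/13 = 5/104.
Numerically: ≈ 0.0481.
(Since a = 13 > μ = 0.6250, the bound 5/104 is < 1 and informative.)

P[X ≥ 13] ≤ 5/104 ≈ 0.0481.


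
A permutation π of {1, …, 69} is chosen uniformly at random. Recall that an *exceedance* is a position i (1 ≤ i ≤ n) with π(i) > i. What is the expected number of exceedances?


Write X = Σ_{i=1}^{69} X_i, where X_i = 1_{π(i) > i}.
For each fixed i, π(i) is uniform over {1, …, 69} (marginal of a uniform permutation), so P[π(i) > i] = (n − i)/n. Summing: Σ_{i=1}^{69} (n − i)/n = (0 + 1 + … + 68)/69 = 69(69 − 1)/(2·69) = (69 − 1)/2.
Hence E[X] = Σ_{i=1}^{69} (69 − i)/69 = 34 ≈ 34.000.

E[X] = 34 = 34.000.


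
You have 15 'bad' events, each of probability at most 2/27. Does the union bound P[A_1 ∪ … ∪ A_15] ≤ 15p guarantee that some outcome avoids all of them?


Union bound: P[∪_{i=1}^{15} A_i] ≤ Σ_i P[A_i] ≤ 15·p = 15·(2/27) = 10/9.
Numerically: 10/9 ≈ 1.1111.
Is 10/9 < 1? NO.
Since the bound 10/9 is ≥ 1, the union bound is uninformative here; it does NOT by itself certify existence.

15·p = 10/9 ≈ 1.1111; existence NOT certified by the union bound.


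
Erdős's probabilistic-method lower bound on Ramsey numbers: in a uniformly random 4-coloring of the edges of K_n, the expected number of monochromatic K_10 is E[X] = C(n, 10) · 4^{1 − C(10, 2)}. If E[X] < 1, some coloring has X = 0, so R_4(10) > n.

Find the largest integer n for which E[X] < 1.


We need C(n, 10) · 4^{1 − 45} < 1, i.e. C(n, 10) < 4^{45 − 1} = 309485009821345068724781056.
Check values of n near the boundary:
  n = 2017: C(2017, 10) = 300324964434452596180990448; 300324964434452596180990448 < 309485009821345068724781056? YES
  n = 2018: C(2018, 10) = 301820606687612220663963508; 301820606687612220663963508 < 309485009821345068724781056? YES
  n = 2019: C(2019, 10) = 303322949179835278009229628; 303322949179835278009229628 < 309485009821345068724781056? YES
  n = 2020: C(2020, 10) = 304832018578739931133653656; 304832018578739931133653656 < 309485009821345068724781056? YES
  n = 2021: C(2021, 10) = 306347841644770462864800616; 306347841644770462864800616 < 309485009821345068724781056? YES
  n = 2022: C(2022, 10) = 307870445231474093395937796; 307870445231474093395937796 < 309485009821345068724781056? YES
  n = 2023: C(2023, 10) = 309399856285778485315440716; 309399856285778485315440716 < 309485009821345068724781056? YES
  n = 2024: C(2024, 10) = 310936101848269937576192656; 310936101848269937576192656 < 309485009821345068724781056? NO
  n = 2025: C(2025, 10) = 312479209053472269772600560; 312479209053472269772600560 < 309485009821345068724781056? NO
  n = 2026: C(2026, 10) = 314029205130126398094885285; 314029205130126398094885285 < 309485009821345068724781056? NO
The largest n with C(n, 10) < 309485009821345068724781056 is n = 2023 (where E[X] = 77349964071444621328860179/77371252455336267181195264 ≈ 0.99972). Hence R_4(10) > 2023, i.e. R_4(10) ≥ 2024.

Largest n = 2023; hence R_4(10) > 2023.


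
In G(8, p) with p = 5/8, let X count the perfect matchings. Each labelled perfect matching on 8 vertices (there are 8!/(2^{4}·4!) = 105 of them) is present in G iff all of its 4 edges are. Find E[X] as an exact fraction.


K_8 has 8!/(2^{4}·4!) = 105 labelled perfect matchings.
For each such perfect matching H, let X_H = 1 if all 4 edges of H are present in G. Then P[X_H = 1] = p^{4} = (5/8)^{4} = 625/4096.
Summing the indicators: E[X] = Σ_H E[X_H] = 105 · p^{4} = 105 · 625/4096 = 65625/4096.
Numerically: E[X] ≈ 16.022.

E[X] = 105 · (5/8)^{4} = 65625/4096 ≈ 16.022.


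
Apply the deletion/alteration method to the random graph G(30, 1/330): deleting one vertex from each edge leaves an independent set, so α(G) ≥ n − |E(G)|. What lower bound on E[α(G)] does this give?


E[|E(G)|] = C(30, 2)·p = 435 · (1/330) = 29/22.
E[α(G)] ≥ n − E[|E(G)|] = 30 − 29/22 = 631/22.
Numerically: ≈ 28.68182.
(This is only a lower bound; the true E[α(G)] may be larger.)

E[α(G)] ≥ 631/22 ≈ 28.68182.


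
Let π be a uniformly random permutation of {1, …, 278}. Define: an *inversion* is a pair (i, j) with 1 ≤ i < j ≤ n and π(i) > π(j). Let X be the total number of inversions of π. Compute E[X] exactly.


Write X = Σ X_I over the C(278, 2) = 38503 pairs i < j, with X_I the indicator of one inversion.
There are 38503 indicators.
For each fixed pair i < j, the values π(i) and π(j) are two distinct elements of {1, …, 278} in uniformly random order; by symmetry P[π(i) > π(j)] = 1/2.
By linearity: E[X] = 38503 · (1/2) = C(278, 2) · (1/2) = 38503/2 = 38503/2 ≈ 19251.5000.

E[X] = 38503/2 = 19251.5000.


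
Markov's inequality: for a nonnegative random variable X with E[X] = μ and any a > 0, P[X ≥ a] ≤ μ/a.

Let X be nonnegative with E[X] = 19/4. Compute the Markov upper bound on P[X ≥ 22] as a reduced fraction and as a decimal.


μ = E[X] = 19/4, a = 22.
Markov: P[X ≥ 22] ≤ μ/a = (19/4)/22 = 19/88.
Numerically: ≈ 0.215909.
(Since a = 22 > μ = 4.750000, the bound 19/88 is < 1 and informative.)

P[X ≥ 22] ≤ 19/88 ≈ 0.215909.


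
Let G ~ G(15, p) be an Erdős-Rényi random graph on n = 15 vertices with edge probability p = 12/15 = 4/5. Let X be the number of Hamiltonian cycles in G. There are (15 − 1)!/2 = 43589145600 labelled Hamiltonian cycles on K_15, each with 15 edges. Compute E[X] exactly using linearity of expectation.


K_15 has (15 − 1)!/2 = 43589145600 labelled Hamiltonian cycles.
For each such Hamiltonian cycle H, let X_H = 1 if all 15 edges of H are present in G. Then P[X_H = 1] = p^{15} = (4/5)^{15} = 1073741824/30517578125.
By linearity: E[X] = Σ_H E[X_H] = 43589145600 · p^{15} = 43589145600 · 1073741824/30517578125 = 1872139548125822976/1220703125.
Numerically: E[X] ≈ 1.53366e+09.

E[X] = 43589145600 · (4/5)^{15} = 1872139548125822976/1220703125 ≈ 1.53366e+09.


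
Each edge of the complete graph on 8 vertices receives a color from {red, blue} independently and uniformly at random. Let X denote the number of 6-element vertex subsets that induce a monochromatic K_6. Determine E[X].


Let X = Σ_S X_S over the C(8, 6) = 28 subsets S of size 6, where X_S = 1 if the K_6 on S is monochromatic.
For a fixed S, the K_6 on S has C(6, 2) = 15 edges. P[all 15 edges red] = (1/2)^15, and likewise for blue, so P[monochromatic] = 2·(1/2)^15 = 2^{1 − 15} = 1/16384.
By linearity of expectation: E[X] = C(8, 6) · 2^{1 − 15} = 28 · 1/16384 = 7/4096.
Numerically: E[X] ≈ 0.001709.

E[X] = C(8,6)·2^(1−C(6,2)) = 7/4096 ≈ 0.001709.


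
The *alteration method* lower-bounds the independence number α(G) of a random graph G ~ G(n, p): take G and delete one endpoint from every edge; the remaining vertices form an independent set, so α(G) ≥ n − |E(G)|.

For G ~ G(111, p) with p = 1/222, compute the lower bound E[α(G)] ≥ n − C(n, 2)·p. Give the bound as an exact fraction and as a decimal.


E[|E(G)|] = C(111, 2)·p = 6105 · (1/222) = 55/2.
E[α(G)] ≥ n − E[|E(G)|] = 111 − 55/2 = 167/2.
Numerically: ≈ 83.500000.
(This is only a lower bound; the true E[α(G)] may be larger.)

E[α(G)] ≥ 167/2 ≈ 83.500000.


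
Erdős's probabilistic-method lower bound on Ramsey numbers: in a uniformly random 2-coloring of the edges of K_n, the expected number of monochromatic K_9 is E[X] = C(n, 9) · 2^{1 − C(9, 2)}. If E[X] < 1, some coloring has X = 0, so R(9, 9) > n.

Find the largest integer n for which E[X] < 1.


We need C(n, 9) · 2^{1 − 36} < 1, i.e. C(n, 9) < 2^{36 − 1} = 34359738368.
Check values of n near the boundary:
  n = 61: C(61, 9) = 17341763505; 17341763505 < 34359738368? YES
  n = 62: C(62, 9) = 20286591270; 20286591270 < 34359738368? YES
  n = 63: C(63, 9) = 23667689815; 23667689815 < 34359738368? YES
  n = 64: C(64, 9) = 27540584512; 27540584512 < 34359738368? YES
  n = 65: C(65, 9) = 31966749880; 31966749880 < 34359738368? YES
  n = 66: C(66, 9) = 37014131440; 37014131440 < 34359738368? NO
The largest n with C(n, 9) < 34359738368 is n = 65 (where E[X] = 3995843735/4294967296 ≈ 0.9304). Hence R(9, 9) > 65, i.e. R(9, 9) ≥ 66.

Largest n = 65; hence R(9, 9) > 65.


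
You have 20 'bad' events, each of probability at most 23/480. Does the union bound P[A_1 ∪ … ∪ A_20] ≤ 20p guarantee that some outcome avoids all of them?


Union bound: P[∪_{i=1}^{20} A_i] ≤ Σ_i P[A_i] ≤ 20·p = 20·(23/480) = 23/24.
Numerically: 23/24 ≈ 0.95833.
Is 23/24 < 1? YES.
Since P[∪ A_i] ≤ 23/24 < 1, the complement has P[∩ A_i^c] ≥ 1 − 23/24 = 1/24 > 0, so some outcome avoids every A_i.

20·p = 23/24 ≈ 0.95833; existence CERTIFIED by the union bound.


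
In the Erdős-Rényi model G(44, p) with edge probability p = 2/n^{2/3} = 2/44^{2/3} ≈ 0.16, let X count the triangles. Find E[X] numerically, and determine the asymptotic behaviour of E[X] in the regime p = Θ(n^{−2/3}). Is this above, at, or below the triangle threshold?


Number of potential triangles: C(44, 3) = 13244.
Each occurs with probability p³ ≈ (0.16)³ ≈ 4.13223e-03.
By linearity: E[X] = C(44, 3)·p³ ≈ 13244 · 4.13223e-03 ≈ 54.727.
Since α = 2/3 < 1, p = c/n^{2/3} ≫ 1/n is above the triangle threshold p ~ 1/n. Asymptotically E[X] ~ (c³/6)·n^{3(1−α)} = (2³/6)·n^{1} → ∞; triangles are abundant w.h.p.

E[X] ≈ 54.727; in regime p = Θ(1/n^{2/3}) E[X] diverges (above the triangle threshold p ~ 1/n).


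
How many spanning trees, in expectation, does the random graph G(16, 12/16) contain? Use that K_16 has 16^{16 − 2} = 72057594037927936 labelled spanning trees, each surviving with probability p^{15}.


K_16 has 16^{16 − 2} = 72057594037927936 labelled spanning trees.
For each such spanning tree H, let X_H = 1 if all 15 edges of H are present in G. Then P[X_H = 1] = p^{15} = (3/4)^{15} = 14348907/1073741824.
By linearity: E[X] = Σ_H E[X_H] = 72057594037927936 · p^{15} = 72057594037927936 · 14348907/1073741824 = 962938848411648.
Numerically: E[X] ≈ 9.629e+14.

E[X] = 72057594037927936 · (3/4)^{15} = 962938848411648 ≈ 9.629e+14.


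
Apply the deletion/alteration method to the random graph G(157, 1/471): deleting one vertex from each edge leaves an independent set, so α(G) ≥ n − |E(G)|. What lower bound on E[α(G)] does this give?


E[|E(G)|] = C(157, 2)·p = 12246 · (1/471) = 26.
E[α(G)] ≥ n − E[|E(G)|] = 157 − 26 = 131.
Numerically: ≈ 131.00000.
(This is only a lower bound; the true E[α(G)] may be larger.)

E[α(G)] ≥ 131 ≈ 131.00000.


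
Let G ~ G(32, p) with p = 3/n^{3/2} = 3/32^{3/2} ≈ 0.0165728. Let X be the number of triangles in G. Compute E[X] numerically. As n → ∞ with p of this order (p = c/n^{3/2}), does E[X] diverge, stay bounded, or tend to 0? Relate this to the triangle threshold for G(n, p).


Number of potential triangles: C(32, 3) = 4960.
Each occurs with probability p³ ≈ (0.0165728)³ ≈ 4.55185964e-06.
By linearity: E[X] = C(32, 3)·p³ ≈ 4960 · 4.55185964e-06 ≈ 0.022577.
Since α = 3/2 > 1, p = c/n^{3/2} = o(1/n) is below the triangle threshold p ~ 1/n. Asymptotically E[X] ~ (c³/6)·n^{3(1−α)} = (3³/6)·n^{-1.5} → 0, so by Markov's inequality G has no triangles w.h.p.

E[X] ≈ 0.022577; in regime p = Θ(1/n^{3/2}) E[X] tends to 0 (below the triangle threshold p ~ 1/n).
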